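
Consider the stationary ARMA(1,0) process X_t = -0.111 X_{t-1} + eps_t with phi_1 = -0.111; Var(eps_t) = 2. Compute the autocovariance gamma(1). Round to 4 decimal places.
\gamma(1) = -0.2248

Multiply the model equation by X_{t-k} and take expectations. With theta_0 = psi_0 = 1 and psi_j the MA(infinity) weights, this gives
  gamma(k) - sum_i phi_i gamma(k-i) = c_k,
  c_k = sigma^2 * sum_{j=k..q} theta_j psi_{j-k}   (c_k = 0 for k > q),
using gamma(-m) = gamma(m).
Pure AR (q = 0): c_0 = sigma^2 = 2, c_k = 0 for k >= 1.
Equations for k = 0 and k = 1 (AR order 1):
  gamma(0) = phi_1 gamma(1) + c_0
  gamma(1) = phi_1 gamma(0) + c_1
Substituting the second into the first: gamma(0) (1 - phi_1^2) = c_0 + phi_1 c_1, so
  gamma(0) = c_0 / (1 - phi_1^2) = 2 / (1 - (-0.111)^2) = 2 / 0.987679 = 2.024949.
  gamma(1) = phi_1 gamma(0) = (-0.111)(2.024949) = -0.224769.
Therefore gamma(1) = -0.2248 (to 4 decimal places).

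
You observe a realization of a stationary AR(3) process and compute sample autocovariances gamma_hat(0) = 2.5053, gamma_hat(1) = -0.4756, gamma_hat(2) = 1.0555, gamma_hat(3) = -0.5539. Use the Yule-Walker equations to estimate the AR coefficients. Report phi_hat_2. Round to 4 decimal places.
\hat\phi_{2} = 0.3860

The Yule-Walker equations for an AR(p) process read, in matrix form,
  Gamma_p phi = r_p,   with   (Gamma_p)_{ij} = gamma(|i - j|),
                       (r_p)_i = gamma(i),   i,j = 1..p.
Substitute the sample gammas (Toeplitz matrix and right-hand side of size 3):
  Gamma_p = [[2.5053, -0.4756, 1.0555], [-0.4756, 2.5053, -0.4756], [1.0555, -0.4756, 2.5053]]
  r_p     = [-0.4756, 1.0555, -0.5539]
Written out (R1..R3):
  (R1) 2.5053 phi_1 - 0.4756 phi_2 + 1.0555 phi_3 = -0.4756
  (R2) -0.4756 phi_1 + 2.5053 phi_2 - 0.4756 phi_3 = 1.0555
  (R3) 1.0555 phi_1 - 0.4756 phi_2 + 2.5053 phi_3 = -0.5539
Gaussian elimination:
  R2 <- R2 - (-0.4756/2.5053) R1 = R2 - (-0.189838) R1:  2.415013 phi_2 - 0.275226 phi_3 = 0.965213
  R3 <- R3 - (1.0555/2.5053) R1 = R3 - (0.421307) R1:  -0.275226 phi_2 + 2.060611 phi_3 = -0.353526
  R3 <- R3 - (-0.275226/2.415013) R2 = R3 - (-0.113965) R2:  2.029245 phi_3 = -0.243526
Back-substitution:
  phi_hat_3 = -0.243526 / 2.029245 = -0.120008
  phi_hat_2 = (0.965213 - (-0.275226)(-0.120008)) / 2.415013 = 0.385995
  phi_hat_1 = (-0.4756 - (-0.4756)(0.385995) - (1.0555)(-0.120008)) / 2.5053 = -0.066001
So phi_hat = [-0.0660, 0.3860, -0.1200].
Therefore phi_hat_2 = 0.3860.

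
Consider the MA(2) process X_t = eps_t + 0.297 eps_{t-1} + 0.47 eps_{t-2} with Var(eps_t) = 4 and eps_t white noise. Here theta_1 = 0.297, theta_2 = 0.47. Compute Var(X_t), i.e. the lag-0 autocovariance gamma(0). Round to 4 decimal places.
\gamma(0) = 5.2364

For an MA(q) process X_t = eps_t + sum_i theta_i eps_{t-i} with
Var(eps_t) = sigma^2, the variance is
  gamma(0) = sigma^2 * (1 + sum_i theta_i^2).
  sum_i theta_i^2 = (0.297)^2 + (0.47)^2 = 0.088209 + 0.2209 = 0.309109.
  gamma(0) = 4 * (1 + 0.309109) = 4 * 1.309109 = 5.236436, which rounds to 5.2364.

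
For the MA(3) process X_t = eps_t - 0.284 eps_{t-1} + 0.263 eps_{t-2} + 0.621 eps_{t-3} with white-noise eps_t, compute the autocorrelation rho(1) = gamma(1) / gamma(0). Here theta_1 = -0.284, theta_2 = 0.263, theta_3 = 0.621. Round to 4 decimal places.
\rho(1) = -0.1272

For an MA(q) process with theta_0 = 1, the autocovariance is
  gamma(k) = sigma^2 * sum_{i=0..q-k} theta_i * theta_{i+k},
and rho(k) = gamma(k) / gamma(0). Sigma^2 cancels.
  numerator   = (1)*(-0.284) + (-0.284)*(0.263) + (0.263)*(0.621) = -0.195369.
  denominator = (1)^2 + (-0.284)^2 + (0.263)^2 + (0.621)^2 = 1.535466.
  rho(1) = -0.195369 / 1.535466 = -0.1272.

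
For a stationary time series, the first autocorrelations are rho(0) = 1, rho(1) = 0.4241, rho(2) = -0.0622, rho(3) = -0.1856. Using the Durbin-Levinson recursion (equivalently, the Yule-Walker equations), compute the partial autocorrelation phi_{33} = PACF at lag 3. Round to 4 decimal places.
\phi_{33} = -0.0351

The PACF at lag k is phi_{kk}, the last component of the solution
to the Yule-Walker system G_k phi = r_k where
  (G_k)_{ij} = rho(|i - j|), (r_k)_i = rho(i), i,j = 1..k.
Equivalently, Durbin-Levinson gives phi_{kk} iteratively:
  phi_{11} = rho(1)
  phi_{kk} = [rho(k) - sum_{j=1..k-1} phi_{k-1,j} rho(k-j)]
            / [1 - sum_{j=1..k-1} phi_{k-1,j} rho(j)],
  phi_{k,j} = phi_{k-1,j} - phi_{kk} phi_{k-1,k-j},  j = 1..k-1.
Step k = 1:
  phi_11 = rho(1) = 0.4241.
Step k = 2:
  phi_22 = [rho(2) - phi_11 rho(1)] / [1 - phi_11 rho(1)] = [-0.0622 - (0.4241)(0.4241)] / [1 - (0.4241)(0.4241)]
         = -0.24206081 / 0.82013919 = -0.295146.
  Update: phi_21 = phi_11 - phi_22 phi_11 = 0.4241 - (-0.295146)(0.4241) = 0.549271.
Step k = 3:
  phi_33 = [rho(3) - phi_21 rho(2) - phi_22 rho(1)] / [1 - phi_21 rho(1) - phi_22 rho(2)]
    numerator   = -0.1856 - (0.549271)(-0.0622) - (-0.295146)(0.4241) = -0.02626389
    denominator = 1 - (0.549271)(0.4241) - (-0.295146)(-0.0622) = 0.74869591
  phi_33 = -0.02626389 / 0.74869591 = -0.0351.
Therefore phi_{33} = -0.0351.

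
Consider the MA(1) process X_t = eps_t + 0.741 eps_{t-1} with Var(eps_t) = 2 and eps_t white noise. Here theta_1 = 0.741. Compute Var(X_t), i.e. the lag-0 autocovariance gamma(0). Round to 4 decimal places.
\gamma(0) = 3.0982

For an MA(q) process X_t = eps_t + sum_i theta_i eps_{t-i} with
Var(eps_t) = sigma^2, the variance is
  gamma(0) = sigma^2 * (1 + sum_i theta_i^2).
  sum_i theta_i^2 = (0.741)^2 = 0.549081.
  gamma(0) = 2 * (1 + 0.549081) = 2 * 1.549081 = 3.098162, which rounds to 3.0982.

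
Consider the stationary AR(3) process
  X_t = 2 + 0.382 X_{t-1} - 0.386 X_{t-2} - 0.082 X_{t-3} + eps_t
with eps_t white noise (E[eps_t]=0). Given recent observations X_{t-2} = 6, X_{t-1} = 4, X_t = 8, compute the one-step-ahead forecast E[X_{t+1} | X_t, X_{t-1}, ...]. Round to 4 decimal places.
E[X_{t+1} \mid \mathcal F_t] = 3.0200

For an AR(p) model X_t = c + sum_i phi_i X_{t-i} + eps_t, the
one-step-ahead conditional mean is
  E[X_{t+1} | X_t, ...] = c + sum_i phi_i X_{t+1-i}.
Substitute known values:
  E[X_{t+1} | ...] = 2 + (0.382) * (8) + (-0.386) * (4) + (-0.082) * (6)
                   = 3.0200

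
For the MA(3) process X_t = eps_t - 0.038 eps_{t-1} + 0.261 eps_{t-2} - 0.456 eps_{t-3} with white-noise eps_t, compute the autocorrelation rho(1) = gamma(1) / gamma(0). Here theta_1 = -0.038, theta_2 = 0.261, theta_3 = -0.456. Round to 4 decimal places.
\rho(1) = -0.1307

For an MA(q) process with theta_0 = 1, the autocovariance is
  gamma(k) = sigma^2 * sum_{i=0..q-k} theta_i * theta_{i+k},
and rho(k) = gamma(k) / gamma(0). Sigma^2 cancels.
  numerator   = (1)*(-0.038) + (-0.038)*(0.261) + (0.261)*(-0.456) = -0.166934.
  denominator = (1)^2 + (-0.038)^2 + (0.261)^2 + (-0.456)^2 = 1.277501.
  rho(1) = -0.166934 / 1.277501 = -0.1307.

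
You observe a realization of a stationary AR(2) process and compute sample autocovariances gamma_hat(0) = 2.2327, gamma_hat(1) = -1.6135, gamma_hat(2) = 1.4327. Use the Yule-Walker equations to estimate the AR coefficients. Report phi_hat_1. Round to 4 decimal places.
\hat\phi_{1} = -0.5420

The Yule-Walker equations for an AR(p) process read, in matrix form,
  Gamma_p phi = r_p,   with   (Gamma_p)_{ij} = gamma(|i - j|),
                       (r_p)_i = gamma(i),   i,j = 1..p.
Substitute the sample gammas (Toeplitz matrix and right-hand side of size 2):
  Gamma_p = [[2.2327, -1.6135], [-1.6135, 2.2327]]
  r_p     = [-1.6135, 1.4327]
Written out:
  2.2327 phi_1 - 1.6135 phi_2 = -1.6135
  -1.6135 phi_1 + 2.2327 phi_2 = 1.4327
Solve by Cramer's rule:
  det = gamma(0)^2 - gamma(1)^2 = (2.2327)^2 - (-1.6135)^2 = 4.98494929 - 2.60338225 = 2.38156704
  phi_hat_1 = [gamma(1) gamma(0) - gamma(1) gamma(2)] / det = [(-1.6135)(2.2327) - (-1.6135)(1.4327)] / 2.38156704 = -1.2908 / 2.38156704 = -0.542
  phi_hat_2 = [gamma(0) gamma(2) - gamma(1)^2] / det = [(2.2327)(1.4327) - (-1.6135)^2] / 2.38156704 = 0.59540704 / 2.38156704 = 0.25
So phi_hat = [-0.5420, 0.2500].
Therefore phi_hat_1 = -0.5420.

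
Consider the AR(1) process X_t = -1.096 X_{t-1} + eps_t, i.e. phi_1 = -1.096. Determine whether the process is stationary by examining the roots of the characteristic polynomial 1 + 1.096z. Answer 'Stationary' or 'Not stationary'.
\text{Not stationary}

The AR(p) characteristic polynomial is P(z) = 1 + 1.096z.
Stationarity requires all roots to lie outside the unit circle, i.e. |z| > 1 for every root.
This is linear in z: 1 + (1.096) z = 0  =>  z = -1/(1.096) = -0.912409,  |z| = 0.912409.
Moduli of all roots: 0.9124.
All moduli strictly greater than 1? No.
Verdict: Not stationary.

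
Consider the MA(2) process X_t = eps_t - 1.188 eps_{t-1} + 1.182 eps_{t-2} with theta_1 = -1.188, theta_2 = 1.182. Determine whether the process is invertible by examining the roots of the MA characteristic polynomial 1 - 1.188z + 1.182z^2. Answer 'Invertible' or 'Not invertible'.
\text{Not invertible}

The MA(q) characteristic polynomial is P(z) = 1 - 1.188z + 1.182z^2.
Invertibility requires all roots to lie outside the unit circle, i.e. |z| > 1 for every root.
Set 1 + (-1.188) z + (1.182) z^2 = 0, i.e. a z^2 + b z + c = 0 with a = 1.182, b = -1.188, c = 1.
Discriminant D = b^2 - 4ac = (-1.188)^2 - 4*(1.182)*1 = 1.411344 - (4.728) = -3.316656.
D < 0, so the roots are the complex-conjugate pair z = (-b +/- i sqrt(-D)) / (2a) = 0.5025 +/- 0.7704i.
For a conjugate pair |z|^2 = z * conj(z) = (product of roots) = c/a = 1/(1.182) = 0.846024, so |z| = sqrt(0.846024) = 0.9198 for both roots.
Moduli of all roots: 0.9198, 0.9198.
All moduli strictly greater than 1? No.
Verdict: Not invertible.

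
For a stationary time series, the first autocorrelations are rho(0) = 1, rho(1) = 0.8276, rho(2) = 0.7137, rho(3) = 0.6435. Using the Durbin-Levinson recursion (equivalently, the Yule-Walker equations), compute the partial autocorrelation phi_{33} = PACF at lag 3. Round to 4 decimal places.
\phi_{33} = 0.0999

The PACF at lag k is phi_{kk}, the last component of the solution
to the Yule-Walker system G_k phi = r_k where
  (G_k)_{ij} = rho(|i - j|), (r_k)_i = rho(i), i,j = 1..k.
Equivalently, Durbin-Levinson gives phi_{kk} iteratively:
  phi_{11} = rho(1)
  phi_{kk} = [rho(k) - sum_{j=1..k-1} phi_{k-1,j} rho(k-j)]
            / [1 - sum_{j=1..k-1} phi_{k-1,j} rho(j)],
  phi_{k,j} = phi_{k-1,j} - phi_{kk} phi_{k-1,k-j},  j = 1..k-1.
Step k = 1:
  phi_11 = rho(1) = 0.8276.
Step k = 2:
  phi_22 = [rho(2) - phi_11 rho(1)] / [1 - phi_11 rho(1)] = [0.7137 - (0.8276)(0.8276)] / [1 - (0.8276)(0.8276)]
         = 0.02877824 / 0.31507824 = 0.091337.
  Update: phi_21 = phi_11 - phi_22 phi_11 = 0.8276 - (0.091337)(0.8276) = 0.75201.
Step k = 3:
  phi_33 = [rho(3) - phi_21 rho(2) - phi_22 rho(1)] / [1 - phi_21 rho(1) - phi_22 rho(2)]
    numerator   = 0.6435 - (0.75201)(0.7137) - (0.091337)(0.8276) = 0.03120037
    denominator = 1 - (0.75201)(0.8276) - (0.091337)(0.7137) = 0.31244973
  phi_33 = 0.03120037 / 0.31244973 = 0.0999.
Therefore phi_{33} = 0.0999.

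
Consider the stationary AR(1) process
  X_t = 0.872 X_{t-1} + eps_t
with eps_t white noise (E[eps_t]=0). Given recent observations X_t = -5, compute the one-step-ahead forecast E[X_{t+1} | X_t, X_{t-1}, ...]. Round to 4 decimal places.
E[X_{t+1} \mid \mathcal F_t] = -4.3600

For an AR(p) model X_t = c + sum_i phi_i X_{t-i} + eps_t, the
one-step-ahead conditional mean is
  E[X_{t+1} | X_t, ...] = c + sum_i phi_i X_{t+1-i}.
Substitute known values:
  E[X_{t+1} | ...] = (0.872) * (-5)
                   = -4.3600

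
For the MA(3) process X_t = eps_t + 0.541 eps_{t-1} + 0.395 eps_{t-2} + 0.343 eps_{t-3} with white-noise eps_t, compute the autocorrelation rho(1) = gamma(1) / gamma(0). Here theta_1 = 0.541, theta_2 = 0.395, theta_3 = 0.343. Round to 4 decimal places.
\rho(1) = 0.5683

For an MA(q) process with theta_0 = 1, the autocovariance is
  gamma(k) = sigma^2 * sum_{i=0..q-k} theta_i * theta_{i+k},
and rho(k) = gamma(k) / gamma(0). Sigma^2 cancels.
  numerator   = (1)*(0.541) + (0.541)*(0.395) + (0.395)*(0.343) = 0.89018.
  denominator = (1)^2 + (0.541)^2 + (0.395)^2 + (0.343)^2 = 1.566355.
  rho(1) = 0.89018 / 1.566355 = 0.5683.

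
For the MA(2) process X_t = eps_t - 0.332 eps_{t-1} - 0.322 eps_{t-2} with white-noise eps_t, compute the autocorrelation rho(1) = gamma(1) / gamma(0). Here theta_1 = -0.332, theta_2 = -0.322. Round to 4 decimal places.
\rho(1) = -0.1854

For an MA(q) process with theta_0 = 1, the autocovariance is
  gamma(k) = sigma^2 * sum_{i=0..q-k} theta_i * theta_{i+k},
and rho(k) = gamma(k) / gamma(0). Sigma^2 cancels.
  numerator   = (1)*(-0.332) + (-0.332)*(-0.322) = -0.225096.
  denominator = (1)^2 + (-0.332)^2 + (-0.322)^2 = 1.213908.
  rho(1) = -0.225096 / 1.213908 = -0.1854.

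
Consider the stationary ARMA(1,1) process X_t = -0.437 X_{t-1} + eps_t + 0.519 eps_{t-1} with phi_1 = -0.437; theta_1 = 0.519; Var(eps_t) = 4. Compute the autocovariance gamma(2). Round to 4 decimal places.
\gamma(2) = -0.1370

Multiply the model equation by X_{t-k} and take expectations. With theta_0 = psi_0 = 1 and psi_j the MA(infinity) weights, this gives
  gamma(k) - sum_i phi_i gamma(k-i) = c_k,
  c_k = sigma^2 * sum_{j=k..q} theta_j psi_{j-k}   (c_k = 0 for k > q),
using gamma(-m) = gamma(m).
psi-weights needed (psi_j = theta_j + sum_i phi_i psi_{j-i}):
  psi_1 = theta_1 + phi_1 = 0.519 + (-0.437) = 0.082
Right-hand sides:
  c_0 = sigma^2 (1 + theta_1 psi_1) = 4 * (1 + (0.519)(0.082)) = 4 * 1.042558 = 4.170232
  c_1 = sigma^2 theta_1 = 4 * (0.519) = 2.076
  c_2 = 0
Equations for k = 0 and k = 1 (AR order 1):
  gamma(0) = phi_1 gamma(1) + c_0
  gamma(1) = phi_1 gamma(0) + c_1
Substituting the second into the first: gamma(0) (1 - phi_1^2) = c_0 + phi_1 c_1, so
  gamma(0) = (c_0 + phi_1 c_1) / (1 - phi_1^2) = (4.170232 + (-0.437)(2.076)) / (1 - (-0.437)^2) = 3.26302 / 0.809031 = 4.033245.
  gamma(1) = phi_1 gamma(0) + c_1 = (-0.437)(4.033245) + (2.076) = 0.313472.
For k = 2 (> q): gamma(2) = phi_1 gamma(1) = (-0.437)(0.313472) = -0.136987.
Therefore gamma(2) = -0.1370 (to 4 decimal places).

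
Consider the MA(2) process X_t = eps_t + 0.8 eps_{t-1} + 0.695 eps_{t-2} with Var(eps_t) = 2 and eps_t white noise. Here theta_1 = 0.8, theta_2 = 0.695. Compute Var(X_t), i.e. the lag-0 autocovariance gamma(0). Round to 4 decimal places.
\gamma(0) = 4.2461

For an MA(q) process X_t = eps_t + sum_i theta_i eps_{t-i} with
Var(eps_t) = sigma^2, the variance is
  gamma(0) = sigma^2 * (1 + sum_i theta_i^2).
  sum_i theta_i^2 = (0.8)^2 + (0.695)^2 = 0.64 + 0.483025 = 1.123025.
  gamma(0) = 2 * (1 + 1.123025) = 2 * 2.123025 = 4.24605, which rounds to 4.2461.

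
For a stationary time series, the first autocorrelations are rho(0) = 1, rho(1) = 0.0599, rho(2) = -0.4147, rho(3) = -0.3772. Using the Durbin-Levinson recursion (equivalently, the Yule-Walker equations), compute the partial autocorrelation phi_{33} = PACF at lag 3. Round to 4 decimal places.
\phi_{33} = -0.3859

The PACF at lag k is phi_{kk}, the last component of the solution
to the Yule-Walker system G_k phi = r_k where
  (G_k)_{ij} = rho(|i - j|), (r_k)_i = rho(i), i,j = 1..k.
Equivalently, Durbin-Levinson gives phi_{kk} iteratively:
  phi_{11} = rho(1)
  phi_{kk} = [rho(k) - sum_{j=1..k-1} phi_{k-1,j} rho(k-j)]
            / [1 - sum_{j=1..k-1} phi_{k-1,j} rho(j)],
  phi_{k,j} = phi_{k-1,j} - phi_{kk} phi_{k-1,k-j},  j = 1..k-1.
Step k = 1:
  phi_11 = rho(1) = 0.0599.
Step k = 2:
  phi_22 = [rho(2) - phi_11 rho(1)] / [1 - phi_11 rho(1)] = [-0.4147 - (0.0599)(0.0599)] / [1 - (0.0599)(0.0599)]
         = -0.41828801 / 0.99641199 = -0.419794.
  Update: phi_21 = phi_11 - phi_22 phi_11 = 0.0599 - (-0.419794)(0.0599) = 0.085046.
Step k = 3:
  phi_33 = [rho(3) - phi_21 rho(2) - phi_22 rho(1)] / [1 - phi_21 rho(1) - phi_22 rho(2)]
    numerator   = -0.3772 - (0.085046)(-0.4147) - (-0.419794)(0.0599) = -0.31678588
    denominator = 1 - (0.085046)(0.0599) - (-0.419794)(-0.4147) = 0.82081709
  phi_33 = -0.31678588 / 0.82081709 = -0.3859.
Therefore phi_{33} = -0.3859.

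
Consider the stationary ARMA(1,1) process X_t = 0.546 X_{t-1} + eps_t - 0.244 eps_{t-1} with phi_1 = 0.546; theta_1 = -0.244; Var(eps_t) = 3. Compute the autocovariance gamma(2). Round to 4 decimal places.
\gamma(2) = 0.6109

Multiply the model equation by X_{t-k} and take expectations. With theta_0 = psi_0 = 1 and psi_j the MA(infinity) weights, this gives
  gamma(k) - sum_i phi_i gamma(k-i) = c_k,
  c_k = sigma^2 * sum_{j=k..q} theta_j psi_{j-k}   (c_k = 0 for k > q),
using gamma(-m) = gamma(m).
psi-weights needed (psi_j = theta_j + sum_i phi_i psi_{j-i}):
  psi_1 = theta_1 + phi_1 = -0.244 + (0.546) = 0.302
Right-hand sides:
  c_0 = sigma^2 (1 + theta_1 psi_1) = 3 * (1 + (-0.244)(0.302)) = 3 * 0.926312 = 2.778936
  c_1 = sigma^2 theta_1 = 3 * (-0.244) = -0.732
  c_2 = 0
Equations for k = 0 and k = 1 (AR order 1):
  gamma(0) = phi_1 gamma(1) + c_0
  gamma(1) = phi_1 gamma(0) + c_1
Substituting the second into the first: gamma(0) (1 - phi_1^2) = c_0 + phi_1 c_1, so
  gamma(0) = (c_0 + phi_1 c_1) / (1 - phi_1^2) = (2.778936 + (0.546)(-0.732)) / (1 - (0.546)^2) = 2.379264 / 0.701884 = 3.389825.
  gamma(1) = phi_1 gamma(0) + c_1 = (0.546)(3.389825) + (-0.732) = 1.118845.
For k = 2 (> q): gamma(2) = phi_1 gamma(1) = (0.546)(1.118845) = 0.610889.
Therefore gamma(2) = 0.6109 (to 4 decimal places).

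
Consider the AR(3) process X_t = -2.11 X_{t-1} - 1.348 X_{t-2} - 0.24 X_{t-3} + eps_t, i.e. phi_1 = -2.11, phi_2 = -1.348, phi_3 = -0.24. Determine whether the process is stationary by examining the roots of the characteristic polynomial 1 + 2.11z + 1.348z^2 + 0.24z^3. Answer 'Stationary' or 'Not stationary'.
\text{Not stationary}

The AR(p) characteristic polynomial is P(z) = 1 + 2.11z + 1.348z^2 + 0.24z^3.
Stationarity requires all roots to lie outside the unit circle, i.e. |z| > 1 for every root.
Degree 3: look for a simple real root z0 first, then factor out (1 - z/z0) and solve the remaining quadratic.
Testing z0 = -1.25: P(-1.25) = 1 + (2.11)(-1.25) + (1.348)(-1.25)^2 + (0.24)(-1.25)^3
  = 1 + (-2.6375) + (2.10625) + (-0.46875) = 0.  So z_0 = -1.25 is a root, |z_0| = 1.25.
Divide out the factor (1 + 0.8 z) = (1 - z/z0) (since 1/z0 = -0.8):
  P(z) = (1 + 0.8 z)(1 + (1.31) z + (0.3) z^2)
  [check: z-coef 1.31 - (-0.8) = 2.11; z^2-coef 0.3 - (-0.8)(1.31) = 1.348; z^3-coef -(-0.8)(0.3) = 0.24.]
Remaining roots from the quadratic factor 1 + (1.31) z + (0.3) z^2:
  Set 1 + (1.31) z + (0.3) z^2 = 0, i.e. a z^2 + b z + c = 0 with a = 0.3, b = 1.31, c = 1.
  Discriminant D = b^2 - 4ac = (1.31)^2 - 4*(0.3)*1 = 1.7161 - (1.2) = 0.5161.
  D >= 0, so the roots are real: z = (-b +/- sqrt(D)) / (2a) = (-1.31 +/- 0.718401) / (0.6).
    z_1 = (-1.31 + 0.718401) / (0.6) = -0.986,   |z_1| = 0.986.
    z_2 = (-1.31 - 0.718401) / (0.6) = -3.3807,   |z_2| = 3.3807.
Moduli of all roots: 1.2500, 0.9860, 3.3807.
All moduli strictly greater than 1? No.
Verdict: Not stationary.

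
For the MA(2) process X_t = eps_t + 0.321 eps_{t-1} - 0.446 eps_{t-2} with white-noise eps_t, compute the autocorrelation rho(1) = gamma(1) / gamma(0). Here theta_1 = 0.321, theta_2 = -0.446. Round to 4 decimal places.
\rho(1) = 0.1366

For an MA(q) process with theta_0 = 1, the autocovariance is
  gamma(k) = sigma^2 * sum_{i=0..q-k} theta_i * theta_{i+k},
and rho(k) = gamma(k) / gamma(0). Sigma^2 cancels.
  numerator   = (1)*(0.321) + (0.321)*(-0.446) = 0.177834.
  denominator = (1)^2 + (0.321)^2 + (-0.446)^2 = 1.301957.
  rho(1) = 0.177834 / 1.301957 = 0.1366.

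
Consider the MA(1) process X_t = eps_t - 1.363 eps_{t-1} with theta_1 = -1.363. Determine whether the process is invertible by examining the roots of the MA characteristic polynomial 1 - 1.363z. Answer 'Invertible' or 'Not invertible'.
\text{Not invertible}

The MA(q) characteristic polynomial is P(z) = 1 - 1.363z.
Invertibility requires all roots to lie outside the unit circle, i.e. |z| > 1 for every root.
This is linear in z: 1 + (-1.363) z = 0  =>  z = -1/(-1.363) = 0.733676,  |z| = 0.733676.
Moduli of all roots: 0.7337.
All moduli strictly greater than 1? No.
Verdict: Not invertible.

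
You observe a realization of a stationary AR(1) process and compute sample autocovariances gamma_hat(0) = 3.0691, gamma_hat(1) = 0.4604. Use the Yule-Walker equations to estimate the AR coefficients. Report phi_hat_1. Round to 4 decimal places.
\hat\phi_{1} = 0.1500

The Yule-Walker equations for an AR(p) process read, in matrix form,
  Gamma_p phi = r_p,   with   (Gamma_p)_{ij} = gamma(|i - j|),
                       (r_p)_i = gamma(i),   i,j = 1..p.
Substitute the sample gammas (Toeplitz matrix and right-hand side of size 1):
  Gamma_p = [[3.0691]]
  r_p     = [0.4604]
With p = 1 this is the single equation gamma(0) phi_1 = gamma(1):
  phi_hat_1 = gamma(1) / gamma(0) = 0.4604 / 3.0691 = 0.1500.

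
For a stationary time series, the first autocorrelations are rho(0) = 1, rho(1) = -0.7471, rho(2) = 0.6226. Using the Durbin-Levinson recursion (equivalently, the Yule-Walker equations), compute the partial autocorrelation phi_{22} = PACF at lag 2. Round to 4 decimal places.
\phi_{22} = 0.1458

The PACF at lag k is phi_{kk}, the last component of the solution
to the Yule-Walker system G_k phi = r_k where
  (G_k)_{ij} = rho(|i - j|), (r_k)_i = rho(i), i,j = 1..k.
Equivalently, Durbin-Levinson gives phi_{kk} iteratively:
  phi_{11} = rho(1)
  phi_{kk} = [rho(k) - sum_{j=1..k-1} phi_{k-1,j} rho(k-j)]
            / [1 - sum_{j=1..k-1} phi_{k-1,j} rho(j)],
  phi_{k,j} = phi_{k-1,j} - phi_{kk} phi_{k-1,k-j},  j = 1..k-1.
Step k = 1:
  phi_11 = rho(1) = -0.7471.
Step k = 2:
  phi_22 = [rho(2) - phi_11 rho(1)] / [1 - phi_11 rho(1)] = [0.6226 - (-0.7471)(-0.7471)] / [1 - (-0.7471)(-0.7471)]
         = 0.06444159 / 0.44184159 = 0.1458.
Therefore phi_{22} = 0.1458.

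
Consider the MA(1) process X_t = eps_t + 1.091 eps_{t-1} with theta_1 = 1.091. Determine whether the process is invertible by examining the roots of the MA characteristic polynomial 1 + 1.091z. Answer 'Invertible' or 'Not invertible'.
\text{Not invertible}

The MA(q) characteristic polynomial is P(z) = 1 + 1.091z.
Invertibility requires all roots to lie outside the unit circle, i.e. |z| > 1 for every root.
This is linear in z: 1 + (1.091) z = 0  =>  z = -1/(1.091) = -0.91659,  |z| = 0.91659.
Moduli of all roots: 0.9166.
All moduli strictly greater than 1? No.
Verdict: Not invertible.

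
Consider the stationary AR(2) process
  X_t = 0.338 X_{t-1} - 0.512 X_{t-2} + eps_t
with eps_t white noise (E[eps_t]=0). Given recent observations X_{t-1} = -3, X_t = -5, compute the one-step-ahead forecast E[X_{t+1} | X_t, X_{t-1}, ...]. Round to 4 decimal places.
E[X_{t+1} \mid \mathcal F_t] = -0.1540

For an AR(p) model X_t = c + sum_i phi_i X_{t-i} + eps_t, the
one-step-ahead conditional mean is
  E[X_{t+1} | X_t, ...] = c + sum_i phi_i X_{t+1-i}.
Substitute known values:
  E[X_{t+1} | ...] = (0.338) * (-5) + (-0.512) * (-3)
                   = -0.1540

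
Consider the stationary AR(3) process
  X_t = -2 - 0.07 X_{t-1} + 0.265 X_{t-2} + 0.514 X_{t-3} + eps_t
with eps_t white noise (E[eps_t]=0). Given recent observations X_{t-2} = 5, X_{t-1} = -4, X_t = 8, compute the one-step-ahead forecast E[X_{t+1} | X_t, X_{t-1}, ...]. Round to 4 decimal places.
E[X_{t+1} \mid \mathcal F_t] = -1.0500

For an AR(p) model X_t = c + sum_i phi_i X_{t-i} + eps_t, the
one-step-ahead conditional mean is
  E[X_{t+1} | X_t, ...] = c + sum_i phi_i X_{t+1-i}.
Substitute known values:
  E[X_{t+1} | ...] = -2 + (-0.07) * (8) + (0.265) * (-4) + (0.514) * (5)
                   = -1.0500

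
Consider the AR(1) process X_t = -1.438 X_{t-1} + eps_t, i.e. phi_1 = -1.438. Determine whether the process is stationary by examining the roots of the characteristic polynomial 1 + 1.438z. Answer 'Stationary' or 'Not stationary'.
\text{Not stationary}

The AR(p) characteristic polynomial is P(z) = 1 + 1.438z.
Stationarity requires all roots to lie outside the unit circle, i.e. |z| > 1 for every root.
This is linear in z: 1 + (1.438) z = 0  =>  z = -1/(1.438) = -0.69541,  |z| = 0.69541.
Moduli of all roots: 0.6954.
All moduli strictly greater than 1? No.
Verdict: Not stationary.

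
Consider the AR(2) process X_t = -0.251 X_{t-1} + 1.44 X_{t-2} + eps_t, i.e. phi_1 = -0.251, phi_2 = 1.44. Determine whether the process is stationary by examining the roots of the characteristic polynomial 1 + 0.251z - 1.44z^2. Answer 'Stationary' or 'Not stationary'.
\text{Not stationary}

The AR(p) characteristic polynomial is P(z) = 1 + 0.251z - 1.44z^2.
Stationarity requires all roots to lie outside the unit circle, i.e. |z| > 1 for every root.
Set 1 + (0.251) z + (-1.44) z^2 = 0, i.e. a z^2 + b z + c = 0 with a = -1.44, b = 0.251, c = 1.
Discriminant D = b^2 - 4ac = (0.251)^2 - 4*(-1.44)*1 = 0.063001 - (-5.76) = 5.823001.
D >= 0, so the roots are real: z = (-b +/- sqrt(D)) / (2a) = (-0.251 +/- 2.41309) / (-2.88).
  z_1 = (-0.251 + 2.41309) / (-2.88) = -0.7507,   |z_1| = 0.7507.
  z_2 = (-0.251 - 2.41309) / (-2.88) = 0.925,   |z_2| = 0.925.
Moduli of all roots: 0.7507, 0.9250.
All moduli strictly greater than 1? No.
Verdict: Not stationary.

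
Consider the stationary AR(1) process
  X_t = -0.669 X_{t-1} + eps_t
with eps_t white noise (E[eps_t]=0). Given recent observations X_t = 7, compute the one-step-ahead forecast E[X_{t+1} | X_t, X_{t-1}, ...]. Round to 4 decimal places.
E[X_{t+1} \mid \mathcal F_t] = -4.6830

For an AR(p) model X_t = c + sum_i phi_i X_{t-i} + eps_t, the
one-step-ahead conditional mean is
  E[X_{t+1} | X_t, ...] = c + sum_i phi_i X_{t+1-i}.
Substitute known values:
  E[X_{t+1} | ...] = (-0.669) * (7)
                   = -4.6830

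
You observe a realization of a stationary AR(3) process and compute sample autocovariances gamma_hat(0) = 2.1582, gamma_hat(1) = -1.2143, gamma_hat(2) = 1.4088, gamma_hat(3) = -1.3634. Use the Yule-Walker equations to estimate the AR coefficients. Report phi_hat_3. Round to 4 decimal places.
\hat\phi_{3} = -0.3250

The Yule-Walker equations for an AR(p) process read, in matrix form,
  Gamma_p phi = r_p,   with   (Gamma_p)_{ij} = gamma(|i - j|),
                       (r_p)_i = gamma(i),   i,j = 1..p.
Substitute the sample gammas (Toeplitz matrix and right-hand side of size 3):
  Gamma_p = [[2.1582, -1.2143, 1.4088], [-1.2143, 2.1582, -1.2143], [1.4088, -1.2143, 2.1582]]
  r_p     = [-1.2143, 1.4088, -1.3634]
Written out (R1..R3):
  (R1) 2.1582 phi_1 - 1.2143 phi_2 + 1.4088 phi_3 = -1.2143
  (R2) -1.2143 phi_1 + 2.1582 phi_2 - 1.2143 phi_3 = 1.4088
  (R3) 1.4088 phi_1 - 1.2143 phi_2 + 2.1582 phi_3 = -1.3634
Gaussian elimination:
  R2 <- R2 - (-1.2143/2.1582) R1 = R2 - (-0.562645) R1:  1.47498 phi_2 - 0.421646 phi_3 = 0.72558
  R3 <- R3 - (1.4088/2.1582) R1 = R3 - (0.652766) R1:  -0.421646 phi_2 + 1.238583 phi_3 = -0.570746
  R3 <- R3 - (-0.421646/1.47498) R2 = R3 - (-0.285865) R2:  1.118049 phi_3 = -0.363328
Back-substitution:
  phi_hat_3 = -0.363328 / 1.118049 = -0.324966
  phi_hat_2 = (0.72558 - (-0.421646)(-0.324966)) / 1.47498 = 0.399029
  phi_hat_1 = (-1.2143 - (-1.2143)(0.399029) - (1.4088)(-0.324966)) / 2.1582 = -0.126007
So phi_hat = [-0.1260, 0.3990, -0.3250].
Therefore phi_hat_3 = -0.3250.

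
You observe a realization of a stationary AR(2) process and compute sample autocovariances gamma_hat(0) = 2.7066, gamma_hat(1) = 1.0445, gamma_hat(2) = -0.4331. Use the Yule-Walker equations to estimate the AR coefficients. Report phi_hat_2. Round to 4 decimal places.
\hat\phi_{2} = -0.3630

The Yule-Walker equations for an AR(p) process read, in matrix form,
  Gamma_p phi = r_p,   with   (Gamma_p)_{ij} = gamma(|i - j|),
                       (r_p)_i = gamma(i),   i,j = 1..p.
Substitute the sample gammas (Toeplitz matrix and right-hand side of size 2):
  Gamma_p = [[2.7066, 1.0445], [1.0445, 2.7066]]
  r_p     = [1.0445, -0.4331]
Written out:
  2.7066 phi_1 + 1.0445 phi_2 = 1.0445
  1.0445 phi_1 + 2.7066 phi_2 = -0.4331
Solve by Cramer's rule:
  det = gamma(0)^2 - gamma(1)^2 = (2.7066)^2 - (1.0445)^2 = 7.32568356 - 1.09098025 = 6.23470331
  phi_hat_1 = [gamma(1) gamma(0) - gamma(1) gamma(2)] / det = [(1.0445)(2.7066) - (1.0445)(-0.4331)] / 6.23470331 = 3.27941665 / 6.23470331 = 0.526
  phi_hat_2 = [gamma(0) gamma(2) - gamma(1)^2] / det = [(2.7066)(-0.4331) - (1.0445)^2] / 6.23470331 = -2.26320871 / 6.23470331 = -0.363
So phi_hat = [0.5260, -0.3630].
Therefore phi_hat_2 = -0.3630.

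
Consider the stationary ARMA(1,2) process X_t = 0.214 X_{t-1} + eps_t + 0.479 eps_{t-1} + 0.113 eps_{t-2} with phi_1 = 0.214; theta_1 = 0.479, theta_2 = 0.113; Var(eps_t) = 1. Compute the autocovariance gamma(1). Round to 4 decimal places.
\gamma(1) = 0.8894

Multiply the model equation by X_{t-k} and take expectations. With theta_0 = psi_0 = 1 and psi_j the MA(infinity) weights, this gives
  gamma(k) - sum_i phi_i gamma(k-i) = c_k,
  c_k = sigma^2 * sum_{j=k..q} theta_j psi_{j-k}   (c_k = 0 for k > q),
using gamma(-m) = gamma(m).
psi-weights needed (psi_j = theta_j + sum_i phi_i psi_{j-i}):
  psi_1 = theta_1 + phi_1 = 0.479 + (0.214) = 0.693
  psi_2 = theta_2 + phi_1 psi_1 = 0.113 + (0.214)(0.693) = 0.261302
Right-hand sides:
  c_0 = sigma^2 (1 + theta_1 psi_1 + theta_2 psi_2) = 1 * (1 + (0.479)(0.693) + (0.113)(0.261302)) = 1 * 1.361474 = 1.361474
  c_1 = sigma^2 (theta_1 + theta_2 psi_1) = 1 * (0.479 + (0.113)(0.693)) = 0.557309
  c_2 = sigma^2 theta_2 = 1 * (0.113) = 0.113
Equations for k = 0 and k = 1 (AR order 1):
  gamma(0) = phi_1 gamma(1) + c_0
  gamma(1) = phi_1 gamma(0) + c_1
Substituting the second into the first: gamma(0) (1 - phi_1^2) = c_0 + phi_1 c_1, so
  gamma(0) = (c_0 + phi_1 c_1) / (1 - phi_1^2) = (1.361474 + (0.214)(0.557309)) / (1 - (0.214)^2) = 1.480738 / 0.954204 = 1.551805.
  gamma(1) = phi_1 gamma(0) + c_1 = (0.214)(1.551805) + (0.557309) = 0.889395.
Therefore gamma(1) = 0.8894 (to 4 decimal places).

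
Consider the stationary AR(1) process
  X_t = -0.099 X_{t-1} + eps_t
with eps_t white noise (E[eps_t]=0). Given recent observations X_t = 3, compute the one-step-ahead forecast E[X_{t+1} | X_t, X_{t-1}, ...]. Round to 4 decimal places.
E[X_{t+1} \mid \mathcal F_t] = -0.2970

For an AR(p) model X_t = c + sum_i phi_i X_{t-i} + eps_t, the
one-step-ahead conditional mean is
  E[X_{t+1} | X_t, ...] = c + sum_i phi_i X_{t+1-i}.
Substitute known values:
  E[X_{t+1} | ...] = (-0.099) * (3)
                   = -0.2970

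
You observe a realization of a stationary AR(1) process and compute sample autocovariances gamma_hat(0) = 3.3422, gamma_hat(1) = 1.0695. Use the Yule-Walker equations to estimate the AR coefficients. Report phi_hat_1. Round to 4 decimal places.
\hat\phi_{1} = 0.3200

The Yule-Walker equations for an AR(p) process read, in matrix form,
  Gamma_p phi = r_p,   with   (Gamma_p)_{ij} = gamma(|i - j|),
                       (r_p)_i = gamma(i),   i,j = 1..p.
Substitute the sample gammas (Toeplitz matrix and right-hand side of size 1):
  Gamma_p = [[3.3422]]
  r_p     = [1.0695]
With p = 1 this is the single equation gamma(0) phi_1 = gamma(1):
  phi_hat_1 = gamma(1) / gamma(0) = 1.0695 / 3.3422 = 0.3200.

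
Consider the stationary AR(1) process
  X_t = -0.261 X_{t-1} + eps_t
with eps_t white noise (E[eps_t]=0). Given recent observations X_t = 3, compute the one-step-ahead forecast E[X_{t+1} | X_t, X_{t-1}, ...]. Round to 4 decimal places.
E[X_{t+1} \mid \mathcal F_t] = -0.7830

For an AR(p) model X_t = c + sum_i phi_i X_{t-i} + eps_t, the
one-step-ahead conditional mean is
  E[X_{t+1} | X_t, ...] = c + sum_i phi_i X_{t+1-i}.
Substitute known values:
  E[X_{t+1} | ...] = (-0.261) * (3)
                   = -0.7830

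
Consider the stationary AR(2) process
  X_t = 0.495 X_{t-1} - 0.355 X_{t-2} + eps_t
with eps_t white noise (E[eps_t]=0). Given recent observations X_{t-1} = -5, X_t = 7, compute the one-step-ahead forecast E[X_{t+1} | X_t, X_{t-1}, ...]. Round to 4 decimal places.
E[X_{t+1} \mid \mathcal F_t] = 5.2400

For an AR(p) model X_t = c + sum_i phi_i X_{t-i} + eps_t, the
one-step-ahead conditional mean is
  E[X_{t+1} | X_t, ...] = c + sum_i phi_i X_{t+1-i}.
Substitute known values:
  E[X_{t+1} | ...] = (0.495) * (7) + (-0.355) * (-5)
                   = 5.2400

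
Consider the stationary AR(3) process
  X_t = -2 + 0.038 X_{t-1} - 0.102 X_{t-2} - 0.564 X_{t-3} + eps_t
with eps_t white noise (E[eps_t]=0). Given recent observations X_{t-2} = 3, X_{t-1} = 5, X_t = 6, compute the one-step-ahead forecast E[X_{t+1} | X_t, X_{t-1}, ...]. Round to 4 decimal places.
E[X_{t+1} \mid \mathcal F_t] = -3.9740

For an AR(p) model X_t = c + sum_i phi_i X_{t-i} + eps_t, the
one-step-ahead conditional mean is
  E[X_{t+1} | X_t, ...] = c + sum_i phi_i X_{t+1-i}.
Substitute known values:
  E[X_{t+1} | ...] = -2 + (0.038) * (6) + (-0.102) * (5) + (-0.564) * (3)
                   = -3.9740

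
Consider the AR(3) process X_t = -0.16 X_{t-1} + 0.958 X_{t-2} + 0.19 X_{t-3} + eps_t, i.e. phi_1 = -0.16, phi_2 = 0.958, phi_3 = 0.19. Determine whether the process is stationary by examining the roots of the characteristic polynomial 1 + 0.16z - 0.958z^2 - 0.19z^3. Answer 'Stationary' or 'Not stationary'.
\text{Stationary}

The AR(p) characteristic polynomial is P(z) = 1 + 0.16z - 0.958z^2 - 0.19z^3.
Stationarity requires all roots to lie outside the unit circle, i.e. |z| > 1 for every root.
Degree 3: look for a simple real root z0 first, then factor out (1 - z/z0) and solve the remaining quadratic.
Testing z0 = -5: P(-5) = 1 + (0.16)(-5) + (-0.958)(-5)^2 + (-0.19)(-5)^3
  = 1 + (-0.8) + (-23.95) + (23.75) = 0.  So z_0 = -5 is a root, |z_0| = 5.
Divide out the factor (1 + 0.2 z) = (1 - z/z0) (since 1/z0 = -0.2):
  P(z) = (1 + 0.2 z)(1 + (-0.04) z + (-0.95) z^2)
  [check: z-coef -0.04 - (-0.2) = 0.16; z^2-coef -0.95 - (-0.2)(-0.04) = -0.958; z^3-coef -(-0.2)(-0.95) = -0.19.]
Remaining roots from the quadratic factor 1 + (-0.04) z + (-0.95) z^2:
  Set 1 + (-0.04) z + (-0.95) z^2 = 0, i.e. a z^2 + b z + c = 0 with a = -0.95, b = -0.04, c = 1.
  Discriminant D = b^2 - 4ac = (-0.04)^2 - 4*(-0.95)*1 = 0.0016 - (-3.8) = 3.8016.
  D >= 0, so the roots are real: z = (-b +/- sqrt(D)) / (2a) = (0.04 +/- 1.949769) / (-1.9).
    z_1 = (0.04 + 1.949769) / (-1.9) = -1.0472,   |z_1| = 1.0472.
    z_2 = (0.04 - 1.949769) / (-1.9) = 1.0051,   |z_2| = 1.0051.
Moduli of all roots: 5.0000, 1.0472, 1.0051.
All moduli strictly greater than 1? Yes.
Verdict: Stationary.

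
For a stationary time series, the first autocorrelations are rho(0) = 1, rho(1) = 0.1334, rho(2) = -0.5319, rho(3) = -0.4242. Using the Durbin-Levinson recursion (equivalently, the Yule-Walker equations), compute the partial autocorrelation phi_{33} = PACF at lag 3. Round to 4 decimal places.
\phi_{33} = -0.3541

The PACF at lag k is phi_{kk}, the last component of the solution
to the Yule-Walker system G_k phi = r_k where
  (G_k)_{ij} = rho(|i - j|), (r_k)_i = rho(i), i,j = 1..k.
Equivalently, Durbin-Levinson gives phi_{kk} iteratively:
  phi_{11} = rho(1)
  phi_{kk} = [rho(k) - sum_{j=1..k-1} phi_{k-1,j} rho(k-j)]
            / [1 - sum_{j=1..k-1} phi_{k-1,j} rho(j)],
  phi_{k,j} = phi_{k-1,j} - phi_{kk} phi_{k-1,k-j},  j = 1..k-1.
Step k = 1:
  phi_11 = rho(1) = 0.1334.
Step k = 2:
  phi_22 = [rho(2) - phi_11 rho(1)] / [1 - phi_11 rho(1)] = [-0.5319 - (0.1334)(0.1334)] / [1 - (0.1334)(0.1334)]
         = -0.54969556 / 0.98220444 = -0.559655.
  Update: phi_21 = phi_11 - phi_22 phi_11 = 0.1334 - (-0.559655)(0.1334) = 0.208058.
Step k = 3:
  phi_33 = [rho(3) - phi_21 rho(2) - phi_22 rho(1)] / [1 - phi_21 rho(1) - phi_22 rho(2)]
    numerator   = -0.4242 - (0.208058)(-0.5319) - (-0.559655)(0.1334) = -0.238876
    denominator = 1 - (0.208058)(0.1334) - (-0.559655)(-0.5319) = 0.67456461
  phi_33 = -0.238876 / 0.67456461 = -0.3541.
Therefore phi_{33} = -0.3541.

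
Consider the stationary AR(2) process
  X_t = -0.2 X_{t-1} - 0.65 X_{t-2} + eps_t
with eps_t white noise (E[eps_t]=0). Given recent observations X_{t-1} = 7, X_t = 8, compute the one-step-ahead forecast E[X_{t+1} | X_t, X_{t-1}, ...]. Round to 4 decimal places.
E[X_{t+1} \mid \mathcal F_t] = -6.1500

For an AR(p) model X_t = c + sum_i phi_i X_{t-i} + eps_t, the
one-step-ahead conditional mean is
  E[X_{t+1} | X_t, ...] = c + sum_i phi_i X_{t+1-i}.
Substitute known values:
  E[X_{t+1} | ...] = (-0.2) * (8) + (-0.65) * (7)
                   = -6.1500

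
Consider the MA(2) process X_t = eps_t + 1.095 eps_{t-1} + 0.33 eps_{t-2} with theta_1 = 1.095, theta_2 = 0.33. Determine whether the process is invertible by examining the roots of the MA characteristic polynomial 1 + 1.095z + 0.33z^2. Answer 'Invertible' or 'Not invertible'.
\text{Invertible}

The MA(q) characteristic polynomial is P(z) = 1 + 1.095z + 0.33z^2.
Invertibility requires all roots to lie outside the unit circle, i.e. |z| > 1 for every root.
Set 1 + (1.095) z + (0.33) z^2 = 0, i.e. a z^2 + b z + c = 0 with a = 0.33, b = 1.095, c = 1.
Discriminant D = b^2 - 4ac = (1.095)^2 - 4*(0.33)*1 = 1.199025 - (1.32) = -0.120975.
D < 0, so the roots are the complex-conjugate pair z = (-b +/- i sqrt(-D)) / (2a) = -1.6591 +/- 0.527i.
For a conjugate pair |z|^2 = z * conj(z) = (product of roots) = c/a = 1/(0.33) = 3.030303, so |z| = sqrt(3.030303) = 1.7408 for both roots.
Moduli of all roots: 1.7408, 1.7408.
All moduli strictly greater than 1? Yes.
Verdict: Invertible.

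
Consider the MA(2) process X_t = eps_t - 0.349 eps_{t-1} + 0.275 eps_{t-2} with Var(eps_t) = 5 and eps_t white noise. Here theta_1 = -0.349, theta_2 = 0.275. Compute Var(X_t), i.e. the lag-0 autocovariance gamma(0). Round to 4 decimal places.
\gamma(0) = 5.9871

For an MA(q) process X_t = eps_t + sum_i theta_i eps_{t-i} with
Var(eps_t) = sigma^2, the variance is
  gamma(0) = sigma^2 * (1 + sum_i theta_i^2).
  sum_i theta_i^2 = (-0.349)^2 + (0.275)^2 = 0.121801 + 0.075625 = 0.197426.
  gamma(0) = 5 * (1 + 0.197426) = 5 * 1.197426 = 5.98713, which rounds to 5.9871.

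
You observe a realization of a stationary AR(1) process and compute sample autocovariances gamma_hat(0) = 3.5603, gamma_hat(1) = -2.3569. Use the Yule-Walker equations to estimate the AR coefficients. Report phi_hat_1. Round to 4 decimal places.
\hat\phi_{1} = -0.6620

The Yule-Walker equations for an AR(p) process read, in matrix form,
  Gamma_p phi = r_p,   with   (Gamma_p)_{ij} = gamma(|i - j|),
                       (r_p)_i = gamma(i),   i,j = 1..p.
Substitute the sample gammas (Toeplitz matrix and right-hand side of size 1):
  Gamma_p = [[3.5603]]
  r_p     = [-2.3569]
With p = 1 this is the single equation gamma(0) phi_1 = gamma(1):
  phi_hat_1 = gamma(1) / gamma(0) = -2.3569 / 3.5603 = -0.6620.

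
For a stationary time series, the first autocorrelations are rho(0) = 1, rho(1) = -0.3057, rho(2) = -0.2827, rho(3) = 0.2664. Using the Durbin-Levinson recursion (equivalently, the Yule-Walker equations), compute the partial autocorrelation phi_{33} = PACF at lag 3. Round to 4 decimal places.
\phi_{33} = 0.0230

The PACF at lag k is phi_{kk}, the last component of the solution
to the Yule-Walker system G_k phi = r_k where
  (G_k)_{ij} = rho(|i - j|), (r_k)_i = rho(i), i,j = 1..k.
Equivalently, Durbin-Levinson gives phi_{kk} iteratively:
  phi_{11} = rho(1)
  phi_{kk} = [rho(k) - sum_{j=1..k-1} phi_{k-1,j} rho(k-j)]
            / [1 - sum_{j=1..k-1} phi_{k-1,j} rho(j)],
  phi_{k,j} = phi_{k-1,j} - phi_{kk} phi_{k-1,k-j},  j = 1..k-1.
Step k = 1:
  phi_11 = rho(1) = -0.3057.
Step k = 2:
  phi_22 = [rho(2) - phi_11 rho(1)] / [1 - phi_11 rho(1)] = [-0.2827 - (-0.3057)(-0.3057)] / [1 - (-0.3057)(-0.3057)]
         = -0.37615249 / 0.90654751 = -0.414929.
  Update: phi_21 = phi_11 - phi_22 phi_11 = -0.3057 - (-0.414929)(-0.3057) = -0.432544.
Step k = 3:
  phi_33 = [rho(3) - phi_21 rho(2) - phi_22 rho(1)] / [1 - phi_21 rho(1) - phi_22 rho(2)]
    numerator   = 0.2664 - (-0.432544)(-0.2827) - (-0.414929)(-0.3057) = 0.01727623
    denominator = 1 - (-0.432544)(-0.3057) - (-0.414929)(-0.2827) = 0.75047108
  phi_33 = 0.01727623 / 0.75047108 = 0.023.
Therefore phi_{33} = 0.0230.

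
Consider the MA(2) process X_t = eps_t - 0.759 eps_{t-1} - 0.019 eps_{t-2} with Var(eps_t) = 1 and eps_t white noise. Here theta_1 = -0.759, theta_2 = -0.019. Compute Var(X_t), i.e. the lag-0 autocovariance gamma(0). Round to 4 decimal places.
\gamma(0) = 1.5764

For an MA(q) process X_t = eps_t + sum_i theta_i eps_{t-i} with
Var(eps_t) = sigma^2, the variance is
  gamma(0) = sigma^2 * (1 + sum_i theta_i^2).
  sum_i theta_i^2 = (-0.759)^2 + (-0.019)^2 = 0.576081 + 0.000361 = 0.576442.
  gamma(0) = 1 * (1 + 0.576442) = 1 * 1.576442 = 1.576442, which rounds to 1.5764.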